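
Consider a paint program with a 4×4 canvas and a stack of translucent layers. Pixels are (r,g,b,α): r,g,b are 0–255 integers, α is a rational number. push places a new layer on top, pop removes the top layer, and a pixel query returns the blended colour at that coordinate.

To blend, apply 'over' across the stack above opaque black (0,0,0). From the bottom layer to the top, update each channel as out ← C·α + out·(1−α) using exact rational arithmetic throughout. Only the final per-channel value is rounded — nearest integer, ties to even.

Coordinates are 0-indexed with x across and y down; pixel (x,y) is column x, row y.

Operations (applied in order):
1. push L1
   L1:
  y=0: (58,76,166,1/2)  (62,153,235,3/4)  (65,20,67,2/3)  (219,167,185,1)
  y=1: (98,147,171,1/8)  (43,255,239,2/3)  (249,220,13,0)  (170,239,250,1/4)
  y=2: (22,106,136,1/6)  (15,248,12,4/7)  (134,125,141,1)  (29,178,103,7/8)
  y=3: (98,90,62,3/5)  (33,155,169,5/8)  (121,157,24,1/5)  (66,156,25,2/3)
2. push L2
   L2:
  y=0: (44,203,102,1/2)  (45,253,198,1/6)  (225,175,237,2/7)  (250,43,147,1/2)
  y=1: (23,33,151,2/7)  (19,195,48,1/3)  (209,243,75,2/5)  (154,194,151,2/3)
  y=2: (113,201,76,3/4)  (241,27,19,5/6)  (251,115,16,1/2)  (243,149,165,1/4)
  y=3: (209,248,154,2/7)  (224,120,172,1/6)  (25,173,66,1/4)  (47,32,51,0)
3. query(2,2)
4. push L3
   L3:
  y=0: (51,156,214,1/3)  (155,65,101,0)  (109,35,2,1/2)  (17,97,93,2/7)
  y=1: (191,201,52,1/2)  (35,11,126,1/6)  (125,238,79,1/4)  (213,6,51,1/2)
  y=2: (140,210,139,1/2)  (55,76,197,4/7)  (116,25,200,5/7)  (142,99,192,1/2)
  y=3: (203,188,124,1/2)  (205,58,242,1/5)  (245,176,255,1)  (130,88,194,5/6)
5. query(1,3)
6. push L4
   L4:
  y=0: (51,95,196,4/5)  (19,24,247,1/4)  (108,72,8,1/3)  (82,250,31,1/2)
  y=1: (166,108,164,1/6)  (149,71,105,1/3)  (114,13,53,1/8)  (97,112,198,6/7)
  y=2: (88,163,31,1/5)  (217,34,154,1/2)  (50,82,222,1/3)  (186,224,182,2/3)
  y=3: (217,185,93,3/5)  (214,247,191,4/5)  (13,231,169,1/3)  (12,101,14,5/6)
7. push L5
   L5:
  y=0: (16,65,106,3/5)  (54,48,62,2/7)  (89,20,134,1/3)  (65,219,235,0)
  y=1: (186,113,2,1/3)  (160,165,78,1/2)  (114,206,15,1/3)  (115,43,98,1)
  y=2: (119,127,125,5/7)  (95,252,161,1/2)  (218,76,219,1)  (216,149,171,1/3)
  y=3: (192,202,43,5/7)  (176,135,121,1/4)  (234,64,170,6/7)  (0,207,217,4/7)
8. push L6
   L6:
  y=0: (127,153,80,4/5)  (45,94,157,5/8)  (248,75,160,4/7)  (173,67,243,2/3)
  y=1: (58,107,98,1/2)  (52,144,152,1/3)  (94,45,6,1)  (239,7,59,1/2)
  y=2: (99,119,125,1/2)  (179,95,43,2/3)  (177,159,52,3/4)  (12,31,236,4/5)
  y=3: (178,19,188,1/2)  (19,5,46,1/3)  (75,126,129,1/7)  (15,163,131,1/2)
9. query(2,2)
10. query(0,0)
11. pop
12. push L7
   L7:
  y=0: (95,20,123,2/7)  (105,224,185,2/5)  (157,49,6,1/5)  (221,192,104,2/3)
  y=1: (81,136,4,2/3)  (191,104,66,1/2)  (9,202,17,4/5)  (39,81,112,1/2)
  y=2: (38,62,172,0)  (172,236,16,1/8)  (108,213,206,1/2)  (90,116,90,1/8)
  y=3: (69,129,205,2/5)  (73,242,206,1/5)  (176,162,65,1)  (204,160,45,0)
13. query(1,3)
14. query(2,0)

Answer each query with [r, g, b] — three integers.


query (2,2) [L1,L2] — begin 0,0,0
L1 α=1: [134, 125, 141]
L2 α=1/2: [385/2, 120, 157/2]
rounded: [192, 120, 78]

(1,3) stack=L1,L2,L3; from [0,0,0]:
after L1 α=5/8: [165/8, 775/8, 845/8]
after L2 α=1/6: [2617/48, 4835/48, 1867/16]
after L3 α=1/5: [5077/60, 5531/60, 567/4]
→ [85, 92, 142]

(2,2) stack=L1,L2,L3,L4,L5,L6; from [0,0,0]:
after L1 α=1: [134, 125, 141]
after L2 α=1/2: [385/2, 120, 157/2]
after L3 α=5/7: [965/7, 365/7, 1157/7]
after L4 α=1/3: [760/7, 1304/21, 3868/21]
after L5 α=1: [218, 76, 219]
after L6 α=3/4: [749/4, 553/4, 375/4]
rounded: [187, 138, 94]

query (0,0) [L1,L2,L3,L4,L5,L6] — begin 0,0,0
L1 α=1/2: [29, 38, 83]
L2 α=1/2: [73/2, 241/2, 185/2]
L3 α=1/3: [124/3, 397/3, 133]
L4 α=4/5: [736/15, 1537/15, 917/5]
L5 α=3/5: [2192/75, 5999/75, 3424/25]
L6 α=4/5: [40292/375, 51899/375, 11424/125]
→ [107, 138, 91]

query (1,3) [L1,L2,L3,L4,L5,L7] — begin 0,0,0
L1 α=5/8: [165/8, 775/8, 845/8]
L2 α=1/6: [2617/48, 4835/48, 1867/16]
L3 α=1/5: [5077/60, 5531/60, 567/4]
L4 α=4/5: [56437/300, 64811/300, 3623/20]
L5 α=1/4: [74037/400, 78311/400, 13289/80]
L7 α=1/5: [81337/500, 102511/500, 17409/100]
= [163, 205, 174]

at x=2,y=0 over L1,L2,L3,L4,L5,L7:
after L1 α=2/3: [130/3, 40/3, 134/3]
after L2 α=2/7: [2000/21, 1250/21, 2092/21]
after L3 α=1/2: [4289/42, 1985/42, 1067/21]
after L4 α=1/3: [6557/63, 3497/63, 2302/63]
after L5 α=1/3: [18721/189, 8254/189, 13046/189]
after L7 α=1/5: [104557/945, 42277/945, 53318/945]
= [111, 45, 56]


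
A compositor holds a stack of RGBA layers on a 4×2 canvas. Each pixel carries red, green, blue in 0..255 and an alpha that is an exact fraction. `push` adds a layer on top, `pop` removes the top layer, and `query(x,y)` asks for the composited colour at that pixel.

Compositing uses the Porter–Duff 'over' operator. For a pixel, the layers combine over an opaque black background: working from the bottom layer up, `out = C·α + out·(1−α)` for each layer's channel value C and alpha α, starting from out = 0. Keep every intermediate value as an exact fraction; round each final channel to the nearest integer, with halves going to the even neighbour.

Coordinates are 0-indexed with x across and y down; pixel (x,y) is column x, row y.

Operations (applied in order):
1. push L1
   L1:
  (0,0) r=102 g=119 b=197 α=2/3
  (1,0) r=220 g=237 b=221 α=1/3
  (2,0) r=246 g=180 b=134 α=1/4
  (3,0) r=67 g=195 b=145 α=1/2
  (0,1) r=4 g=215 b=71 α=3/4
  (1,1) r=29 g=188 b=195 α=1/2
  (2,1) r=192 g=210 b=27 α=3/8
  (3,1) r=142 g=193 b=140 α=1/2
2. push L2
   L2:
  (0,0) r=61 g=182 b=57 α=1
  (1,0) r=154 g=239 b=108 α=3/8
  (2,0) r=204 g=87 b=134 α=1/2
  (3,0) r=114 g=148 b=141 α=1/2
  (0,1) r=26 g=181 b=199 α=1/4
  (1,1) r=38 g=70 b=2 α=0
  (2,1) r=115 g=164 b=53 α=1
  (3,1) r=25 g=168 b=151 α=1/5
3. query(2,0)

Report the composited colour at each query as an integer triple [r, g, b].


at x=2,y=0 over L1,L2:
after L1 α=1/4: [123/2, 45, 67/2]
after L2 α=1/2: [531/4, 66, 335/4]
→ [133, 66, 84]


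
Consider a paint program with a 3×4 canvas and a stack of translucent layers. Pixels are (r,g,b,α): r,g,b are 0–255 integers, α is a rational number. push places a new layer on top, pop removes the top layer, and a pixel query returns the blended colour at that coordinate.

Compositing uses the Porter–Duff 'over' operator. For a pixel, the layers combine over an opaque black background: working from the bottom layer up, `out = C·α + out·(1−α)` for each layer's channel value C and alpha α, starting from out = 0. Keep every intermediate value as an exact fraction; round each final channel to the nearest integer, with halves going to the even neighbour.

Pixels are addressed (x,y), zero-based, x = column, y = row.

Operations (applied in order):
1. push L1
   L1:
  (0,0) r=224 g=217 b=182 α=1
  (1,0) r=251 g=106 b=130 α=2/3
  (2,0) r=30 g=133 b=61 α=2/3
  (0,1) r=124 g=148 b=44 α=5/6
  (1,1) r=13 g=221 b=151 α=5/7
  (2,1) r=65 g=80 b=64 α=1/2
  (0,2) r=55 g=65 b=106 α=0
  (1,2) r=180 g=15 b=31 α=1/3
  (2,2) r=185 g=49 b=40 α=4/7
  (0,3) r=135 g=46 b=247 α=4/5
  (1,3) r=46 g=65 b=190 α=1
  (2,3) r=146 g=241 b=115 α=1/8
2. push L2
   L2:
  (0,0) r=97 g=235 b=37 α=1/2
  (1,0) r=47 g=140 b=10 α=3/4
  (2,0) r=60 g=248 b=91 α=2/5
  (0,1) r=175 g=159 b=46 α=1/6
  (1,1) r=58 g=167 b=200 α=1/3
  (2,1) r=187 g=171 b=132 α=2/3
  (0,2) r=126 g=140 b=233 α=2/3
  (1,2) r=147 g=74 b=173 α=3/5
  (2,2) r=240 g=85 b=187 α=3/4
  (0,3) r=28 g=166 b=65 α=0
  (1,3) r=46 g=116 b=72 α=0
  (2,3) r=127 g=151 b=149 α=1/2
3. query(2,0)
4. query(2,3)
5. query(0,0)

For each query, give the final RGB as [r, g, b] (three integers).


(2,0) stack=L1,L2; from [0,0,0]:
+L1 (α=2/3) → [20, 266/3, 122/3]
+L2 (α=2/5) → [36, 762/5, 304/5]
= [36, 152, 61]

query (2,3) [L1,L2] — begin 0,0,0
L1 α=1/8: [73/4, 241/8, 115/8]
L2 α=1/2: [581/8, 1449/16, 1307/16]
= [73, 91, 82]

query (0,0) [L1,L2] — begin 0,0,0
L1 α=1: [224, 217, 182]
L2 α=1/2: [321/2, 226, 219/2]
→ [160, 226, 110]


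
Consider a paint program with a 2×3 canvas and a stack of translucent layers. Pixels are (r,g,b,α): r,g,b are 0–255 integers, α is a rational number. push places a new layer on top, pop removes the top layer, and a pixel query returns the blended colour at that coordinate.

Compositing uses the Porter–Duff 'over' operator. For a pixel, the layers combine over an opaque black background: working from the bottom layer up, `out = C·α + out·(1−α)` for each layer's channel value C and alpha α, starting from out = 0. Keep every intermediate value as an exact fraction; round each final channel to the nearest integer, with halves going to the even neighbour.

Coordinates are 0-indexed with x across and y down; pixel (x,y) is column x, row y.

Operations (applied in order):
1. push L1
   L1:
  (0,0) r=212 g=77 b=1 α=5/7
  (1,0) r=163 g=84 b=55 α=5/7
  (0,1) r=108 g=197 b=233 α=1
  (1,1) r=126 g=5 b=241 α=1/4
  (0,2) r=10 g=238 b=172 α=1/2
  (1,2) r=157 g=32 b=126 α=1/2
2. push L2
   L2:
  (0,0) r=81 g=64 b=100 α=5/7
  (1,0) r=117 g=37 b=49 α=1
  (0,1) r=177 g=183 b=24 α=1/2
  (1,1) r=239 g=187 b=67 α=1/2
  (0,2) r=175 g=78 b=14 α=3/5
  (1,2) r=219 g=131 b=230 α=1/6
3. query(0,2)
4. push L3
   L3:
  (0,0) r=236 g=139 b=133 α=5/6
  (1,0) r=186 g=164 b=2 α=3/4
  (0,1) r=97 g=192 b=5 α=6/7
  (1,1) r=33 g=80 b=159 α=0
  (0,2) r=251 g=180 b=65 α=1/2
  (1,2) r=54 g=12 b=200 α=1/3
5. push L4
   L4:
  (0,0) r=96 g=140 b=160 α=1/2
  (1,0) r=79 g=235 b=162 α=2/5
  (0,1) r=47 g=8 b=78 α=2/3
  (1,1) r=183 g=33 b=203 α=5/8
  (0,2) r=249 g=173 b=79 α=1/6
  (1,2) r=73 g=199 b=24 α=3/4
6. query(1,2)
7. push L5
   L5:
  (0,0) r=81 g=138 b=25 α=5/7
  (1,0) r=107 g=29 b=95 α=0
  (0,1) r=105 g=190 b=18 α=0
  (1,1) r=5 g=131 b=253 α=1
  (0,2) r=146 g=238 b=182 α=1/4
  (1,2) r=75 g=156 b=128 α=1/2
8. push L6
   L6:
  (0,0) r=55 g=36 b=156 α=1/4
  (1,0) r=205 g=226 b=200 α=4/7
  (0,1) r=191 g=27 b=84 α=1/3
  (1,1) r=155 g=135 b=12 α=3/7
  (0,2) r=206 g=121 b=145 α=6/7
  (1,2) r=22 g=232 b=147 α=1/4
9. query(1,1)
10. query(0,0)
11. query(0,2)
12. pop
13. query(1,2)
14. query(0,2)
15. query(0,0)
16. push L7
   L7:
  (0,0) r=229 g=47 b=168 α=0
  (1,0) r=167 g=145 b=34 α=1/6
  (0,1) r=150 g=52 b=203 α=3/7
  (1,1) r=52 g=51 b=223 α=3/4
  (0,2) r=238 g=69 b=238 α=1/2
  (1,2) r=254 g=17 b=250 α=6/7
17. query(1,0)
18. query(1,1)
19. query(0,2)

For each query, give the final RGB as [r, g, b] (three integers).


query (0,2) [L1,L2] — begin 0,0,0
after L1 α=1/2: [5, 119, 86]
after L2 α=3/5: [107, 472/5, 214/5]
= [107, 94, 43]

query (1,2) [L1,L2,L3,L4] — begin 0,0,0
L1 α=1/2: [157/2, 16, 63]
L2 α=1/6: [1223/12, 211/6, 545/6]
L3 α=1/3: [1547/18, 247/9, 1145/9]
L4 α=3/4: [5489/72, 1405/9, 1793/36]
= [76, 156, 50]

(1,1) stack=L1,L2,L3,L4,L5,L6; from [0,0,0]:
L1 α=1/4: [63/2, 5/4, 241/4]
L2 α=1/2: [541/4, 753/8, 509/8]
L3 α=0: [541/4, 753/8, 509/8]
L4 α=5/8: [5283/32, 3579/64, 9647/64]
L5 α=1: [5, 131, 253]
L6 α=3/7: [485/7, 929/7, 1048/7]
= [69, 133, 150]

(0,0) stack=L1,L2,L3,L4,L5,L6; from [0,0,0]:
L1 α=5/7: [1060/7, 55, 5/7]
L2 α=5/7: [4955/49, 430/7, 3510/49]
L3 α=5/6: [20925/98, 1765/14, 36095/294]
L4 α=1/2: [30333/196, 3725/28, 83135/588]
L5 α=5/7: [70023/686, 13385/98, 119885/2058]
L6 α=1/4: [247799/2744, 43683/392, 226901/2744]
rounded: [90, 111, 83]

query (0,2) [L1,L2,L3,L4,L5,L6] — begin 0,0,0
L1 α=1/2: [5, 119, 86]
L2 α=3/5: [107, 472/5, 214/5]
L3 α=1/2: [179, 686/5, 539/10]
L4 α=1/6: [572/3, 859/6, 697/12]
L5 α=1/4: [359/2, 1335/8, 1425/16]
L6 α=6/7: [2831/14, 7143/56, 15345/112]
= [202, 128, 137]

query (1,2) [L1,L2,L3,L4,L5] — begin 0,0,0
+L1 (α=1/2) → [157/2, 16, 63]
+L2 (α=1/6) → [1223/12, 211/6, 545/6]
+L3 (α=1/3) → [1547/18, 247/9, 1145/9]
+L4 (α=3/4) → [5489/72, 1405/9, 1793/36]
+L5 (α=1/2) → [10889/144, 2809/18, 6401/72]
= [76, 156, 89]

query (0,2) [L1,L2,L3,L4,L5] — begin 0,0,0
+L1 (α=1/2) → [5, 119, 86]
+L2 (α=3/5) → [107, 472/5, 214/5]
+L3 (α=1/2) → [179, 686/5, 539/10]
+L4 (α=1/6) → [572/3, 859/6, 697/12]
+L5 (α=1/4) → [359/2, 1335/8, 1425/16]
rounded: [180, 167, 89]

query (0,0) [L1,L2,L3,L4,L5] — begin 0,0,0
+L1 (α=5/7) → [1060/7, 55, 5/7]
+L2 (α=5/7) → [4955/49, 430/7, 3510/49]
+L3 (α=5/6) → [20925/98, 1765/14, 36095/294]
+L4 (α=1/2) → [30333/196, 3725/28, 83135/588]
+L5 (α=5/7) → [70023/686, 13385/98, 119885/2058]
rounded: [102, 137, 58]

at x=1,y=0 over L1,L2,L3,L4,L5,L7:
L1 α=5/7: [815/7, 60, 275/7]
L2 α=1: [117, 37, 49]
L3 α=3/4: [675/4, 529/4, 55/4]
L4 α=2/5: [2657/20, 3467/20, 1461/20]
L5 α=0: [2657/20, 3467/20, 1461/20]
L7 α=1/6: [3325/24, 1349/8, 1597/24]
rounded: [139, 169, 67]

at x=1,y=1 over L1,L2,L3,L4,L5,L7:
+L1 (α=1/4) → [63/2, 5/4, 241/4]
+L2 (α=1/2) → [541/4, 753/8, 509/8]
+L3 (α=0) → [541/4, 753/8, 509/8]
+L4 (α=5/8) → [5283/32, 3579/64, 9647/64]
+L5 (α=1) → [5, 131, 253]
+L7 (α=3/4) → [161/4, 71, 461/2]
rounded: [40, 71, 230]

(0,2) stack=L1,L2,L3,L4,L5,L7; from [0,0,0]:
L1 α=1/2: [5, 119, 86]
L2 α=3/5: [107, 472/5, 214/5]
L3 α=1/2: [179, 686/5, 539/10]
L4 α=1/6: [572/3, 859/6, 697/12]
L5 α=1/4: [359/2, 1335/8, 1425/16]
L7 α=1/2: [835/4, 1887/16, 5233/32]
rounded: [209, 118, 164]


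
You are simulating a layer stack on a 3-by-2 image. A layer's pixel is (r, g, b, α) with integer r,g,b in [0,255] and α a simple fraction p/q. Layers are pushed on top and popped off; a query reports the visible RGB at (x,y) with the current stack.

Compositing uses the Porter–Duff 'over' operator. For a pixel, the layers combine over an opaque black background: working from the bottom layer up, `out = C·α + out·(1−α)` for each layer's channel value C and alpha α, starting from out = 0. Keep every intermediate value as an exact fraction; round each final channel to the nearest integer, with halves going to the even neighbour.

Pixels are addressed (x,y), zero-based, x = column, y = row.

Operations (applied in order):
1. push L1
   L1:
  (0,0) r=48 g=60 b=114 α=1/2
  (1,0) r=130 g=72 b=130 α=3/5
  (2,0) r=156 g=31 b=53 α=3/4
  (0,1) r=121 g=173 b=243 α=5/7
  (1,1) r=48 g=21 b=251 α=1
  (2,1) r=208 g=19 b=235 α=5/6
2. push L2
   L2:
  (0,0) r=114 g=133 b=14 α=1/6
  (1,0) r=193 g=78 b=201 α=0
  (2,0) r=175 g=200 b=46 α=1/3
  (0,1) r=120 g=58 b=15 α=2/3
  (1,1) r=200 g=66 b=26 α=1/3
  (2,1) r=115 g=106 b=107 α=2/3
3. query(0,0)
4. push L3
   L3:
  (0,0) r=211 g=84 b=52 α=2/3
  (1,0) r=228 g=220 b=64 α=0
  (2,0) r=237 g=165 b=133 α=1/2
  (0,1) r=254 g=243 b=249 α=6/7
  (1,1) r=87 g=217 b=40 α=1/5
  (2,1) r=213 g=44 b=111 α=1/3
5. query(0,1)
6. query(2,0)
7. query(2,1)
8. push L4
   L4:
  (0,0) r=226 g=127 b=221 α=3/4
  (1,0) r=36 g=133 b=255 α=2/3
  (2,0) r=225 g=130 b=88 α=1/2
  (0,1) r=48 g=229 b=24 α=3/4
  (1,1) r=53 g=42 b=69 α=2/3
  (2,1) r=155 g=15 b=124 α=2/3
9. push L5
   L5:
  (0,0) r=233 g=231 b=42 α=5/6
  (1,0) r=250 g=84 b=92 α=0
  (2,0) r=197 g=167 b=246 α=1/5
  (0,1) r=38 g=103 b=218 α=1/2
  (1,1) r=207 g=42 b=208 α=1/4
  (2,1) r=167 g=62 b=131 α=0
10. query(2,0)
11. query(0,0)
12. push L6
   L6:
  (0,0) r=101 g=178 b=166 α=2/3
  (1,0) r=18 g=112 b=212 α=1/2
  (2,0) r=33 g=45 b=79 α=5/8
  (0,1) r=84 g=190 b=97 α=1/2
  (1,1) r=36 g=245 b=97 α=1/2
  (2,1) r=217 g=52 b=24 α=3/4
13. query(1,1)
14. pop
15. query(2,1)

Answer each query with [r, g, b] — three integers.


at x=0,y=0 over L1,L2:
+L1 (α=1/2) → [24, 30, 57]
+L2 (α=1/6) → [39, 283/6, 299/6]
= [39, 47, 50]

query (0,1) [L1,L2,L3] — begin 0,0,0
after L1 α=5/7: [605/7, 865/7, 1215/7]
after L2 α=2/3: [2285/21, 559/7, 475/7]
after L3 α=6/7: [34289/147, 10765/49, 10933/49]
→ [233, 220, 223]

query (2,0) [L1,L2,L3] — begin 0,0,0
+L1 (α=3/4) → [117, 93/4, 159/4]
+L2 (α=1/3) → [409/3, 493/6, 251/6]
+L3 (α=1/2) → [560/3, 1483/12, 1049/12]
rounded: [187, 124, 87]

at x=2,y=1 over L1,L2,L3:
after L1 α=5/6: [520/3, 95/6, 1175/6]
after L2 α=2/3: [1210/9, 1367/18, 2459/18]
after L3 α=1/3: [4337/27, 1763/27, 3458/27]
→ [161, 65, 128]

query (2,0) [L1,L2,L3,L4,L5] — begin 0,0,0
after L1 α=3/4: [117, 93/4, 159/4]
after L2 α=1/3: [409/3, 493/6, 251/6]
after L3 α=1/2: [560/3, 1483/12, 1049/12]
after L4 α=1/2: [1235/6, 3043/24, 2105/24]
after L5 α=1/5: [3061/15, 809/6, 3581/30]
→ [204, 135, 119]

query (0,0) [L1,L2,L3,L4,L5] — begin 0,0,0
after L1 α=1/2: [24, 30, 57]
after L2 α=1/6: [39, 283/6, 299/6]
after L3 α=2/3: [461/3, 1291/18, 923/18]
after L4 α=3/4: [2495/12, 8149/72, 12857/72]
after L5 α=5/6: [16475/72, 91309/432, 27977/432]
rounded: [229, 211, 65]

at x=1,y=1 over L1,L2,L3,L4,L5,L6:
L1 α=1: [48, 21, 251]
L2 α=1/3: [296/3, 36, 176]
L3 α=1/5: [289/3, 361/5, 744/5]
L4 α=2/3: [607/9, 781/15, 478/5]
L5 α=1/4: [307/3, 991/20, 1237/10]
L6 α=1/2: [415/6, 5891/40, 2207/20]
→ [69, 147, 110]

(2,1) stack=L1,L2,L3,L4,L5; from [0,0,0]:
L1 α=5/6: [520/3, 95/6, 1175/6]
L2 α=2/3: [1210/9, 1367/18, 2459/18]
L3 α=1/3: [4337/27, 1763/27, 3458/27]
L4 α=2/3: [12707/81, 2573/81, 10154/81]
L5 α=0: [12707/81, 2573/81, 10154/81]
rounded: [157, 32, 125]


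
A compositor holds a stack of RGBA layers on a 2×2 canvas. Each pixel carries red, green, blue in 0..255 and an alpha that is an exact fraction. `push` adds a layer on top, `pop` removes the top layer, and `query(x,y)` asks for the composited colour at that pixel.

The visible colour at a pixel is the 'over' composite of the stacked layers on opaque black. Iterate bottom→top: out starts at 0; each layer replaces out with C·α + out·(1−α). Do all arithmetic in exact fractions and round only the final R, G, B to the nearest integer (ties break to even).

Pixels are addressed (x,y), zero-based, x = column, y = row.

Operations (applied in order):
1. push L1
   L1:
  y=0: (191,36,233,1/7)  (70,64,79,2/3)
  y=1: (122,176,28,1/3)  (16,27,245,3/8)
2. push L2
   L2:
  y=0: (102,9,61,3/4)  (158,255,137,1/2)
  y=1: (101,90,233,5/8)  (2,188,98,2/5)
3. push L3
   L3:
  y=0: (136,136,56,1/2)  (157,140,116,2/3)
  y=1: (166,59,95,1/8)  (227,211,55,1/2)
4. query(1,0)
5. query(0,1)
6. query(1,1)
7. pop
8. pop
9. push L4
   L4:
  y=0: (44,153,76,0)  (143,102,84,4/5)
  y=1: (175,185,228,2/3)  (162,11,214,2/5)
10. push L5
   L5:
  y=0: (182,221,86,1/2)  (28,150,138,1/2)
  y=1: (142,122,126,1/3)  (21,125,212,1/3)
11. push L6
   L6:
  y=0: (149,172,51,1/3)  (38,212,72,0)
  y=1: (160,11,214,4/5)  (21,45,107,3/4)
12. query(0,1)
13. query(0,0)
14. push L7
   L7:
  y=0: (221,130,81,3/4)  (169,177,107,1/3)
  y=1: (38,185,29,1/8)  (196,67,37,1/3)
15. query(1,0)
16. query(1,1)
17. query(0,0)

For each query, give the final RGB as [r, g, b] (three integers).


query (1,0) [L1,L2,L3] — begin 0,0,0
after L1 α=2/3: [140/3, 128/3, 158/3]
after L2 α=1/2: [307/3, 893/6, 569/6]
after L3 α=2/3: [1249/9, 2573/18, 1961/18]
= [139, 143, 109]

query (0,1) [L1,L2,L3] — begin 0,0,0
after L1 α=1/3: [122/3, 176/3, 28/3]
after L2 α=5/8: [627/8, 313/4, 1193/8]
after L3 α=1/8: [5717/64, 2427/32, 9111/64]
= [89, 76, 142]

query (1,1) [L1,L2,L3] — begin 0,0,0
L1 α=3/8: [6, 81/8, 735/8]
L2 α=2/5: [22/5, 3251/40, 3773/40]
L3 α=1/2: [1157/10, 11691/80, 5973/80]
rounded: [116, 146, 75]

query (0,1) [L1,L4,L5,L6] — begin 0,0,0
L1 α=1/3: [122/3, 176/3, 28/3]
L4 α=2/3: [1172/9, 1286/9, 1396/9]
L5 α=1/3: [3622/27, 3670/27, 3926/27]
L6 α=4/5: [20902/135, 4858/135, 27038/135]
rounded: [155, 36, 200]

query (0,0) [L1,L4,L5,L6] — begin 0,0,0
+L1 (α=1/7) → [191/7, 36/7, 233/7]
+L4 (α=0) → [191/7, 36/7, 233/7]
+L5 (α=1/2) → [1465/14, 1583/14, 835/14]
+L6 (α=1/3) → [836/7, 929/7, 1192/21]
rounded: [119, 133, 57]

at x=1,y=0 over L1,L4,L5,L6,L7:
+L1 (α=2/3) → [140/3, 128/3, 158/3]
+L4 (α=4/5) → [1856/15, 1352/15, 1166/15]
+L5 (α=1/2) → [1138/15, 1801/15, 1618/15]
+L6 (α=0) → [1138/15, 1801/15, 1618/15]
+L7 (α=1/3) → [4811/45, 6257/45, 4841/45]
= [107, 139, 108]

(1,1) stack=L1,L4,L5,L6,L7; from [0,0,0]:
L1 α=3/8: [6, 81/8, 735/8]
L4 α=2/5: [342/5, 419/40, 5629/40]
L5 α=1/3: [263/5, 973/20, 9869/60]
L6 α=3/4: [289/10, 3673/80, 29129/240]
L7 α=1/3: [423/5, 6353/120, 33569/360]
→ [85, 53, 93]

query (0,0) [L1,L4,L5,L6,L7] — begin 0,0,0
after L1 α=1/7: [191/7, 36/7, 233/7]
after L4 α=0: [191/7, 36/7, 233/7]
after L5 α=1/2: [1465/14, 1583/14, 835/14]
after L6 α=1/3: [836/7, 929/7, 1192/21]
after L7 α=3/4: [5477/28, 3659/28, 6295/84]
= [196, 131, 75]


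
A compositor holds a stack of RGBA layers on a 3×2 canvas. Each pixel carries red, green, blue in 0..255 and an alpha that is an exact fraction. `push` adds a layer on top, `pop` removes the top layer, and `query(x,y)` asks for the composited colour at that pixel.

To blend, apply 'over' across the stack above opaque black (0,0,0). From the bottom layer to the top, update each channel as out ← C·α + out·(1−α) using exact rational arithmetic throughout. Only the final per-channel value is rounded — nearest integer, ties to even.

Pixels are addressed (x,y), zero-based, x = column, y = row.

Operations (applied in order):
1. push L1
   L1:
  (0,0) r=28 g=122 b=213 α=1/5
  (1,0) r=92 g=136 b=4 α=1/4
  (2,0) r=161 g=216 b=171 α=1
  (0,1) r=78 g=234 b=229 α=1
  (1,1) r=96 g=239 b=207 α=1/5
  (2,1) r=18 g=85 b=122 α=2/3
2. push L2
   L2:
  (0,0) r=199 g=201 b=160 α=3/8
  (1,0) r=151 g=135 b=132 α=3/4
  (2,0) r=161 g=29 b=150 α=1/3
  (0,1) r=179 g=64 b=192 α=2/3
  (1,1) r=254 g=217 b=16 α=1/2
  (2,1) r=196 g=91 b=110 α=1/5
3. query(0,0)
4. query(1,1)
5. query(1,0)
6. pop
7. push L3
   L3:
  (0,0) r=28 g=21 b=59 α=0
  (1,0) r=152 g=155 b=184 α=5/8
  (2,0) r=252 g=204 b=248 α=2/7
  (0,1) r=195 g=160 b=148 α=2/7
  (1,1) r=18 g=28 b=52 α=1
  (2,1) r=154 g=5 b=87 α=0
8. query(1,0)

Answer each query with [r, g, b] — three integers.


at x=0,y=0 over L1,L2:
+L1 (α=1/5) → [28/5, 122/5, 213/5]
+L2 (α=3/8) → [625/8, 725/8, 693/8]
rounded: [78, 91, 87]

at x=1,y=1 over L1,L2:
L1 α=1/5: [96/5, 239/5, 207/5]
L2 α=1/2: [683/5, 662/5, 287/10]
= [137, 132, 29]

at x=1,y=0 over L1,L2:
+L1 (α=1/4) → [23, 34, 1]
+L2 (α=3/4) → [119, 439/4, 397/4]
→ [119, 110, 99]

at x=1,y=0 over L1,L3:
after L1 α=1/4: [23, 34, 1]
after L3 α=5/8: [829/8, 877/8, 923/8]
rounded: [104, 110, 115]


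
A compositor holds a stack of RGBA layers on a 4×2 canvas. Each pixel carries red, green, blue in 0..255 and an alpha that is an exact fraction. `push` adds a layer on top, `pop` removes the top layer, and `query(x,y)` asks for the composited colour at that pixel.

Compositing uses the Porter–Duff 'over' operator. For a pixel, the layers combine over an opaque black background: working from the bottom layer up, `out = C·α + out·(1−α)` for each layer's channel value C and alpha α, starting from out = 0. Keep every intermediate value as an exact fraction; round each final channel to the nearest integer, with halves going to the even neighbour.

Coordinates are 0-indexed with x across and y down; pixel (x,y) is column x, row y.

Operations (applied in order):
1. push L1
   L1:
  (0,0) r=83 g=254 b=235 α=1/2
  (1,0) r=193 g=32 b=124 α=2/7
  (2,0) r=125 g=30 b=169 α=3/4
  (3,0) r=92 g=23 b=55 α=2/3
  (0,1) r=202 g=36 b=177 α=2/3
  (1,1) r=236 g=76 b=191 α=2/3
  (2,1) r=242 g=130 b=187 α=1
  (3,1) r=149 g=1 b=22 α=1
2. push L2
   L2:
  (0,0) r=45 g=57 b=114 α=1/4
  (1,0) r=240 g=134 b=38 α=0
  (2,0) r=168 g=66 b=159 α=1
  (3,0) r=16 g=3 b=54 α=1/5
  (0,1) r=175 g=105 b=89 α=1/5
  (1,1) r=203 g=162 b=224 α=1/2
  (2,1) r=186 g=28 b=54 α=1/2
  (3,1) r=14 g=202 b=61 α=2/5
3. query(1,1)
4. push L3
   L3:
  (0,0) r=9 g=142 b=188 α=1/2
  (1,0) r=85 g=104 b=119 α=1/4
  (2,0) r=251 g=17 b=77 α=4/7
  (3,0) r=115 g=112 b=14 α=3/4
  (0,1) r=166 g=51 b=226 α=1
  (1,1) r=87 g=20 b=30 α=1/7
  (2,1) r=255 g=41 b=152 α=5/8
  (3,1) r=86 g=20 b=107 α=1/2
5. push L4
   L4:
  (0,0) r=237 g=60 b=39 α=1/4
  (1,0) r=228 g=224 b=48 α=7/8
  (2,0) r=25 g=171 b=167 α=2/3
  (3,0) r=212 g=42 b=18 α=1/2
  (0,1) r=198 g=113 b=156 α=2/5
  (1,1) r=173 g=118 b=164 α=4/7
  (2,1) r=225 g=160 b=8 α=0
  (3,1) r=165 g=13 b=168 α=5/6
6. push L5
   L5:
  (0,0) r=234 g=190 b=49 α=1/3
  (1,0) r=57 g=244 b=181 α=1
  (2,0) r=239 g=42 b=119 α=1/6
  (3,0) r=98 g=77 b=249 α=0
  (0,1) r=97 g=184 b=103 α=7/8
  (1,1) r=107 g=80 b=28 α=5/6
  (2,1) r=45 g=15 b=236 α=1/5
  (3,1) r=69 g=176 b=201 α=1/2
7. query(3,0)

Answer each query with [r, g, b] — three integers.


(1,1) stack=L1,L2; from [0,0,0]:
+L1 (α=2/3) → [472/3, 152/3, 382/3]
+L2 (α=1/2) → [1081/6, 319/3, 527/3]
= [180, 106, 176]

(3,0) stack=L1,L2,L3,L4,L5; from [0,0,0]:
after L1 α=2/3: [184/3, 46/3, 110/3]
after L2 α=1/5: [784/15, 193/15, 602/15]
after L3 α=3/4: [5959/60, 5233/60, 308/15]
after L4 α=1/2: [18679/120, 7753/120, 289/15]
after L5 α=0: [18679/120, 7753/120, 289/15]
= [156, 65, 19]


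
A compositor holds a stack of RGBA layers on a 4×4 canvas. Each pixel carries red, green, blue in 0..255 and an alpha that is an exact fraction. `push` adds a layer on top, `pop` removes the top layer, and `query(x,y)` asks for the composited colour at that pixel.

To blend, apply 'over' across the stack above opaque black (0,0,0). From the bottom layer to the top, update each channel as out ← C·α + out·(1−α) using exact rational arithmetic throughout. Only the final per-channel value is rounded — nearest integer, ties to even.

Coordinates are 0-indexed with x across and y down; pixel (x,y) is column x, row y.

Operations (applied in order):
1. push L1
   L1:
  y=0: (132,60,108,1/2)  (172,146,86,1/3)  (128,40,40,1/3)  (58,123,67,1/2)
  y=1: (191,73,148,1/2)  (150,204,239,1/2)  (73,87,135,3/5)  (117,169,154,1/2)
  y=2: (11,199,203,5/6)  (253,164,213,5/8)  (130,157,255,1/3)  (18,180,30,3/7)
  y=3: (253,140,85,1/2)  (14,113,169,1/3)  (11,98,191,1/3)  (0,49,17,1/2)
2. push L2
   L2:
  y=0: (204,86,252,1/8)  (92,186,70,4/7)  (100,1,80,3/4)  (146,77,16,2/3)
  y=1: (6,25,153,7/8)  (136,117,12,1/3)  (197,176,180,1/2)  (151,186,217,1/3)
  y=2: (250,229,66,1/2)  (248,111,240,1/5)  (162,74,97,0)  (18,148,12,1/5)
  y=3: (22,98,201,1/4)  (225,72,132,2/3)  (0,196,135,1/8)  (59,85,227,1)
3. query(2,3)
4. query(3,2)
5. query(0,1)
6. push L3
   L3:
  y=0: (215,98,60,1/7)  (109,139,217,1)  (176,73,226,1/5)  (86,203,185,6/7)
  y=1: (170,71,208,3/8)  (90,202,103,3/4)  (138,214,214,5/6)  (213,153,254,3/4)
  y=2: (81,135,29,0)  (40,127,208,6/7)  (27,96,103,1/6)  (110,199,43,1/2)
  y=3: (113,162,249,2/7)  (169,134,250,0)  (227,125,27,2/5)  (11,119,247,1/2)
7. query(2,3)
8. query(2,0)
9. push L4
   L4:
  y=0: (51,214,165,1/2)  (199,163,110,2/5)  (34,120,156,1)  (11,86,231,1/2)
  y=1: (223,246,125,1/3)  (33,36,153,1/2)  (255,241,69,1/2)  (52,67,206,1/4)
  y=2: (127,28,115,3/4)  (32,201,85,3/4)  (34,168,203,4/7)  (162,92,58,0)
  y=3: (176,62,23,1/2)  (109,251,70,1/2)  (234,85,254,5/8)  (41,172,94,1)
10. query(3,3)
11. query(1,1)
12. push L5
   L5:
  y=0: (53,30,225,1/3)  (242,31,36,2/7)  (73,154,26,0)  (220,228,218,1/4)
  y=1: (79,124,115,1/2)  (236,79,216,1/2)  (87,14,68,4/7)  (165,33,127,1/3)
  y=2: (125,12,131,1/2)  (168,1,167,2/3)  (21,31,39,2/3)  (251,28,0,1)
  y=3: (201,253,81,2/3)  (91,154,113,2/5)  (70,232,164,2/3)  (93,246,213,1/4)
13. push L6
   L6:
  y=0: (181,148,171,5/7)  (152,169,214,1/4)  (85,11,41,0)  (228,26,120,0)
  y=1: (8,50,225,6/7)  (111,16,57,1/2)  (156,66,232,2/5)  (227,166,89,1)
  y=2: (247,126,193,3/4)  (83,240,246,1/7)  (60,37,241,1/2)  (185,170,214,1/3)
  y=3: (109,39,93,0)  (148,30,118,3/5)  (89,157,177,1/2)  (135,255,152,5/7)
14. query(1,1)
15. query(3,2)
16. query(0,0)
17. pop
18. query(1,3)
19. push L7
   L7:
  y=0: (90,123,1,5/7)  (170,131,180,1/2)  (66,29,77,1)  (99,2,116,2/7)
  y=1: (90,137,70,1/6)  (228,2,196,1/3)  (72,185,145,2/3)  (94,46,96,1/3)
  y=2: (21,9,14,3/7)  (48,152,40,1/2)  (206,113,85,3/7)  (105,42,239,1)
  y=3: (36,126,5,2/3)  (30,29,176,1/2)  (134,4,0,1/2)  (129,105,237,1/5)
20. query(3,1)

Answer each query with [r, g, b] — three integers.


query (2,3) [L1,L2] — begin 0,0,0
L1 α=1/3: [11/3, 98/3, 191/3]
L2 α=1/8: [77/24, 637/12, 871/12]
→ [3, 53, 73]

at x=3,y=2 over L1,L2:
after L1 α=3/7: [54/7, 540/7, 90/7]
after L2 α=1/5: [342/35, 3196/35, 444/35]
→ [10, 91, 13]

at x=0,y=1 over L1,L2:
L1 α=1/2: [191/2, 73/2, 74]
L2 α=7/8: [275/16, 423/16, 1145/8]
rounded: [17, 26, 143]

query (2,3) [L1,L2,L3] — begin 0,0,0
L1 α=1/3: [11/3, 98/3, 191/3]
L2 α=1/8: [77/24, 637/12, 871/12]
L3 α=2/5: [3709/40, 1637/20, 1087/20]
= [93, 82, 54]

query (2,0) [L1,L2,L3] — begin 0,0,0
+L1 (α=1/3) → [128/3, 40/3, 40/3]
+L2 (α=3/4) → [257/3, 49/12, 190/3]
+L3 (α=1/5) → [1556/15, 268/15, 1438/15]
= [104, 18, 96]

at x=3,y=3 over L1,L2,L3,L4:
after L1 α=1/2: [0, 49/2, 17/2]
after L2 α=1: [59, 85, 227]
after L3 α=1/2: [35, 102, 237]
after L4 α=1: [41, 172, 94]
= [41, 172, 94]

(1,1) stack=L1,L2,L3,L4; from [0,0,0]:
after L1 α=1/2: [75, 102, 239/2]
after L2 α=1/3: [286/3, 107, 251/3]
after L3 α=3/4: [274/3, 713/4, 589/6]
after L4 α=1/2: [373/6, 857/8, 1507/12]
rounded: [62, 107, 126]

at x=1,y=1 over L1,L2,L3,L4,L5,L6:
+L1 (α=1/2) → [75, 102, 239/2]
+L2 (α=1/3) → [286/3, 107, 251/3]
+L3 (α=3/4) → [274/3, 713/4, 589/6]
+L4 (α=1/2) → [373/6, 857/8, 1507/12]
+L5 (α=1/2) → [1789/12, 1489/16, 4099/24]
+L6 (α=1/2) → [3121/24, 1745/32, 5467/48]
rounded: [130, 55, 114]

query (3,2) [L1,L2,L3,L4,L5,L6] — begin 0,0,0
+L1 (α=3/7) → [54/7, 540/7, 90/7]
+L2 (α=1/5) → [342/35, 3196/35, 444/35]
+L3 (α=1/2) → [2096/35, 10161/70, 1949/70]
+L4 (α=0) → [2096/35, 10161/70, 1949/70]
+L5 (α=1) → [251, 28, 0]
+L6 (α=1/3) → [229, 226/3, 214/3]
rounded: [229, 75, 71]

(0,0) stack=L1,L2,L3,L4,L5,L6; from [0,0,0]:
L1 α=1/2: [66, 30, 54]
L2 α=1/8: [333/4, 37, 315/4]
L3 α=1/7: [1429/14, 320/7, 1065/14]
L4 α=1/2: [2143/28, 909/7, 3375/28]
L5 α=1/3: [2885/42, 676/7, 2175/14]
L6 α=5/7: [21890/147, 6532/49, 8160/49]
→ [149, 133, 167]

at x=1,y=3 over L1,L2,L3,L4,L5:
after L1 α=1/3: [14/3, 113/3, 169/3]
after L2 α=2/3: [1364/9, 545/9, 961/9]
after L3 α=0: [1364/9, 545/9, 961/9]
after L4 α=1/2: [2345/18, 1402/9, 1591/18]
after L5 α=2/5: [3437/30, 2326/15, 2947/30]
rounded: [115, 155, 98]

query (3,1) [L1,L2,L3,L4,L5,L7] — begin 0,0,0
+L1 (α=1/2) → [117/2, 169/2, 77]
+L2 (α=1/3) → [268/3, 355/3, 371/3]
+L3 (α=3/4) → [2185/12, 433/3, 2657/12]
+L4 (α=1/4) → [2393/16, 125, 3481/16]
+L5 (α=1/3) → [3713/24, 283/3, 1499/8]
+L7 (α=1/3) → [4841/36, 704/9, 1883/12]
rounded: [134, 78, 157]


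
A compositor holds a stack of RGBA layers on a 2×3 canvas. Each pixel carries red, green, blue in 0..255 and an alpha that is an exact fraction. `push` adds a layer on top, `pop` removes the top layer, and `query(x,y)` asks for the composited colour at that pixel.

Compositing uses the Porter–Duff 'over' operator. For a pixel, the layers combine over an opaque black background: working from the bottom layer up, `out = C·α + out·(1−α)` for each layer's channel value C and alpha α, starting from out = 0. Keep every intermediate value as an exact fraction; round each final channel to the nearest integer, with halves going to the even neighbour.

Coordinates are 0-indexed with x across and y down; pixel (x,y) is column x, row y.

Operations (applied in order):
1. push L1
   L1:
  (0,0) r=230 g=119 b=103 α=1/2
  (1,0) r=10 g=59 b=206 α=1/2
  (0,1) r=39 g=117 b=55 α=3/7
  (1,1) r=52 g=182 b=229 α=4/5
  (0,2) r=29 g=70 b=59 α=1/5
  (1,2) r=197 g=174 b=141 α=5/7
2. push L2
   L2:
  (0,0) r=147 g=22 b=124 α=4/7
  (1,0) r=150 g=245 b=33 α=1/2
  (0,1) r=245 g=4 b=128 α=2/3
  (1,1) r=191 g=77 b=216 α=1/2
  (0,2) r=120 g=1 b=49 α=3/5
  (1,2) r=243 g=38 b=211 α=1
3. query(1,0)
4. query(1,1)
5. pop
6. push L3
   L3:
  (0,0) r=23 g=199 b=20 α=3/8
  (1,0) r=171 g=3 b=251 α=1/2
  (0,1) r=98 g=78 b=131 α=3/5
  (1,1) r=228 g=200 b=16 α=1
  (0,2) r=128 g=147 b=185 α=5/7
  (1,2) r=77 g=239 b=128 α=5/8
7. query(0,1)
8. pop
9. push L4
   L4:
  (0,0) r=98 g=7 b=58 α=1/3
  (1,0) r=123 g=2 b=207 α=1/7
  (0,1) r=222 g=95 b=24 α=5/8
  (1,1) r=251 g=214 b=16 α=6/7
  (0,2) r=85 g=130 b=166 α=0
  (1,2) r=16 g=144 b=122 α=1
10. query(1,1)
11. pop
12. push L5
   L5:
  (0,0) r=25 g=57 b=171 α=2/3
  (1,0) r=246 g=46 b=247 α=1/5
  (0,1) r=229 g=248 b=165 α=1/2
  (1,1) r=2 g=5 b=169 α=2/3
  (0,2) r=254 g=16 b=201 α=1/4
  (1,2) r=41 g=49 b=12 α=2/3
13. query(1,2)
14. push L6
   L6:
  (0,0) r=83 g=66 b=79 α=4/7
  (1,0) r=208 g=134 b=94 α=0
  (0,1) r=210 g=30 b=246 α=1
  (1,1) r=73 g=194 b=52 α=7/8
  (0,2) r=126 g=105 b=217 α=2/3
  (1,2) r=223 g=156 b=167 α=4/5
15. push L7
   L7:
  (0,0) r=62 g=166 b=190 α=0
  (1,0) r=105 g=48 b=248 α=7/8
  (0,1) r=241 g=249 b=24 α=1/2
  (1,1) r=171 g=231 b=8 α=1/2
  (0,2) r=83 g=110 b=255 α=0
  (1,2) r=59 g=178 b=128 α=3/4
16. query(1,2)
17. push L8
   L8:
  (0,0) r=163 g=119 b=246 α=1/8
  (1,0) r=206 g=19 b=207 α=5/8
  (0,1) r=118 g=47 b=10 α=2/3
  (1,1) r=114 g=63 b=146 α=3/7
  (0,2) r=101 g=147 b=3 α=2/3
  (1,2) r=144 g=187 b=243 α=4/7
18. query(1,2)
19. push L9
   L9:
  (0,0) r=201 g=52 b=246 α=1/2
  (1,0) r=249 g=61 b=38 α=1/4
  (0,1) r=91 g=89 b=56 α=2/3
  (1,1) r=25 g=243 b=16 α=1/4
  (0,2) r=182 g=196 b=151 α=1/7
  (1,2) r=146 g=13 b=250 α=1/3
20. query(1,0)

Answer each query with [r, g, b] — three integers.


(1,0) stack=L1,L2; from [0,0,0]:
+L1 (α=1/2) → [5, 59/2, 103]
+L2 (α=1/2) → [155/2, 549/4, 68]
rounded: [78, 137, 68]

at x=1,y=1 over L1,L2:
+L1 (α=4/5) → [208/5, 728/5, 916/5]
+L2 (α=1/2) → [1163/10, 1113/10, 998/5]
= [116, 111, 200]

query (0,1) [L1,L3] — begin 0,0,0
L1 α=3/7: [117/7, 351/7, 165/7]
L3 α=3/5: [2292/35, 468/7, 3081/35]
= [65, 67, 88]

query (1,1) [L1,L4] — begin 0,0,0
L1 α=4/5: [208/5, 728/5, 916/5]
L4 α=6/7: [7738/35, 7148/35, 1396/35]
rounded: [221, 204, 40]

query (1,2) [L1,L5] — begin 0,0,0
+L1 (α=5/7) → [985/7, 870/7, 705/7]
+L5 (α=2/3) → [1559/21, 1556/21, 291/7]
rounded: [74, 74, 42]

query (1,2) [L1,L5,L6,L7] — begin 0,0,0
after L1 α=5/7: [985/7, 870/7, 705/7]
after L5 α=2/3: [1559/21, 1556/21, 291/7]
after L6 α=4/5: [20291/105, 2932/21, 4967/35]
after L7 α=3/4: [9719/105, 7073/42, 18407/140]
rounded: [93, 168, 131]

query (1,2) [L1,L5,L6,L7,L8] — begin 0,0,0
+L1 (α=5/7) → [985/7, 870/7, 705/7]
+L5 (α=2/3) → [1559/21, 1556/21, 291/7]
+L6 (α=4/5) → [20291/105, 2932/21, 4967/35]
+L7 (α=3/4) → [9719/105, 7073/42, 18407/140]
+L8 (α=4/7) → [29879/245, 17545/98, 191301/980]
rounded: [122, 179, 195]

at x=1,y=0 over L1,L5,L6,L7,L8,L9:
+L1 (α=1/2) → [5, 59/2, 103]
+L5 (α=1/5) → [266/5, 164/5, 659/5]
+L6 (α=0) → [266/5, 164/5, 659/5]
+L7 (α=7/8) → [3941/40, 461/10, 9339/40]
+L8 (α=5/8) → [53023/320, 2333/80, 69417/320]
+L9 (α=1/4) → [238749/1280, 11879/320, 220411/1280]
= [187, 37, 172]


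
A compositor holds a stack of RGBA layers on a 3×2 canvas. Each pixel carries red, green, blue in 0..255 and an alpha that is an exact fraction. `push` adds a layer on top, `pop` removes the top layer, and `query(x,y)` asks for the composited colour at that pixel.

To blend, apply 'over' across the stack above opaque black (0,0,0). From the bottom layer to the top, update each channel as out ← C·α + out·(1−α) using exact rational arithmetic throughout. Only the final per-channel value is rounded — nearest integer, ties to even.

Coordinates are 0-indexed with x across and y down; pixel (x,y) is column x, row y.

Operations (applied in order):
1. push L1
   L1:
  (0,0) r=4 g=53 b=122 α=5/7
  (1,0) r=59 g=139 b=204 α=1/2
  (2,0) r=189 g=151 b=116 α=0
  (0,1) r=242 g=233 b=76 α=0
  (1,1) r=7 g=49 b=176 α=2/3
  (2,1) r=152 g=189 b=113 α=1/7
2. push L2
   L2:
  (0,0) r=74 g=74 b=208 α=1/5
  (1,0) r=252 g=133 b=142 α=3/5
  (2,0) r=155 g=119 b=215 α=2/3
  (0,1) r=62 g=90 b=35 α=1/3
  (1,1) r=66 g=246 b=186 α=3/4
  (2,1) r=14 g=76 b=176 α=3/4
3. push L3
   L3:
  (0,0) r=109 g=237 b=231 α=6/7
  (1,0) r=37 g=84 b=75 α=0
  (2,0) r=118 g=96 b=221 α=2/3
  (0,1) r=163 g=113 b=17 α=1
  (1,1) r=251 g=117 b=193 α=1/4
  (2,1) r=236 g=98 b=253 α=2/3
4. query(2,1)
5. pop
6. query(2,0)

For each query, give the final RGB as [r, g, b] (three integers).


query (2,1) [L1,L2,L3] — begin 0,0,0
+L1 (α=1/7) → [152/7, 27, 113/7]
+L2 (α=3/4) → [223/14, 255/4, 3809/28]
+L3 (α=2/3) → [2277/14, 1039/12, 17977/84]
rounded: [163, 87, 214]

at x=2,y=0 over L1,L2:
+L1 (α=0) → [0, 0, 0]
+L2 (α=2/3) → [310/3, 238/3, 430/3]
rounded: [103, 79, 143]


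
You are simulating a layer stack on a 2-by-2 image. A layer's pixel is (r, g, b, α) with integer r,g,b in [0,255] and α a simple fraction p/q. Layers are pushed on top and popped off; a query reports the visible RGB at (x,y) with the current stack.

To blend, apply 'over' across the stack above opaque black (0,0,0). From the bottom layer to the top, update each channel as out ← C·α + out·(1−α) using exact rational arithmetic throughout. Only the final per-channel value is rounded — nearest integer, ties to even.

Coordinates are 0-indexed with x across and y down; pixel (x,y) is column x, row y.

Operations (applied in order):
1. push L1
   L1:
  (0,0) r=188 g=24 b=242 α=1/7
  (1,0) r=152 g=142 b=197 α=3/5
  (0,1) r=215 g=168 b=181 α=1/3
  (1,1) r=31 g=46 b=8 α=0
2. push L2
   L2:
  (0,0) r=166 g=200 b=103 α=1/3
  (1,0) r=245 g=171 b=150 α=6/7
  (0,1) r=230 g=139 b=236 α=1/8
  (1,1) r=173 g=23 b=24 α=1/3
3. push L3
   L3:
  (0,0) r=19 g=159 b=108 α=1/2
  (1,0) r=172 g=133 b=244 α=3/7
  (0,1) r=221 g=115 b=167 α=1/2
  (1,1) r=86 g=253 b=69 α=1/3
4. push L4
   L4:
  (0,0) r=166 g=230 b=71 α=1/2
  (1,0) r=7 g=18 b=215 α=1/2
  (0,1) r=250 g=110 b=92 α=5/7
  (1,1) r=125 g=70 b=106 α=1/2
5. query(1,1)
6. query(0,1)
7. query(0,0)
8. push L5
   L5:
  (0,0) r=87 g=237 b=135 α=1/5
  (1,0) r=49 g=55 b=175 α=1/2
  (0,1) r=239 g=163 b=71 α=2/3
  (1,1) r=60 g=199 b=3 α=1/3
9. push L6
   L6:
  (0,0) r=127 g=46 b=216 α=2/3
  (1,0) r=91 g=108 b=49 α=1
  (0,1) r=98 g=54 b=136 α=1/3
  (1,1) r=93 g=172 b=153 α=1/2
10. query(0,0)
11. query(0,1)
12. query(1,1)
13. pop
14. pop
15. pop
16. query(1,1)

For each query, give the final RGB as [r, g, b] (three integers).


query (1,1) [L1,L2,L3,L4] — begin 0,0,0
+L1 (α=0) → [0, 0, 0]
+L2 (α=1/3) → [173/3, 23/3, 8]
+L3 (α=1/3) → [604/9, 805/9, 85/3]
+L4 (α=1/2) → [1729/18, 1435/18, 403/6]
rounded: [96, 80, 67]

(0,1) stack=L1,L2,L3,L4; from [0,0,0]:
L1 α=1/3: [215/3, 56, 181/3]
L2 α=1/8: [2195/24, 531/8, 1975/24]
L3 α=1/2: [7499/48, 1451/16, 5983/48]
L4 α=5/7: [5357/24, 5851/56, 17023/168]
→ [223, 104, 101]

(0,0) stack=L1,L2,L3,L4; from [0,0,0]:
+L1 (α=1/7) → [188/7, 24/7, 242/7]
+L2 (α=1/3) → [1538/21, 1448/21, 1205/21]
+L3 (α=1/2) → [1937/42, 4787/42, 3473/42]
+L4 (α=1/2) → [8909/84, 14447/84, 6455/84]
rounded: [106, 172, 77]

at x=0,y=0 over L1,L2,L3,L4,L5,L6:
+L1 (α=1/7) → [188/7, 24/7, 242/7]
+L2 (α=1/3) → [1538/21, 1448/21, 1205/21]
+L3 (α=1/2) → [1937/42, 4787/42, 3473/42]
+L4 (α=1/2) → [8909/84, 14447/84, 6455/84]
+L5 (α=1/5) → [10736/105, 19424/105, 1858/21]
+L6 (α=2/3) → [37406/315, 29084/315, 10930/63]
= [119, 92, 173]

at x=0,y=1 over L1,L2,L3,L4,L5,L6:
L1 α=1/3: [215/3, 56, 181/3]
L2 α=1/8: [2195/24, 531/8, 1975/24]
L3 α=1/2: [7499/48, 1451/16, 5983/48]
L4 α=5/7: [5357/24, 5851/56, 17023/168]
L5 α=2/3: [16829/72, 24107/168, 40879/504]
L6 α=1/3: [20357/108, 28643/252, 75151/756]
rounded: [188, 114, 99]

query (1,1) [L1,L2,L3,L4,L5,L6] — begin 0,0,0
+L1 (α=0) → [0, 0, 0]
+L2 (α=1/3) → [173/3, 23/3, 8]
+L3 (α=1/3) → [604/9, 805/9, 85/3]
+L4 (α=1/2) → [1729/18, 1435/18, 403/6]
+L5 (α=1/3) → [2269/27, 3226/27, 412/9]
+L6 (α=1/2) → [2390/27, 3935/27, 1789/18]
→ [89, 146, 99]

(1,1) stack=L1,L2,L3; from [0,0,0]:
+L1 (α=0) → [0, 0, 0]
+L2 (α=1/3) → [173/3, 23/3, 8]
+L3 (α=1/3) → [604/9, 805/9, 85/3]
= [67, 89, 28]


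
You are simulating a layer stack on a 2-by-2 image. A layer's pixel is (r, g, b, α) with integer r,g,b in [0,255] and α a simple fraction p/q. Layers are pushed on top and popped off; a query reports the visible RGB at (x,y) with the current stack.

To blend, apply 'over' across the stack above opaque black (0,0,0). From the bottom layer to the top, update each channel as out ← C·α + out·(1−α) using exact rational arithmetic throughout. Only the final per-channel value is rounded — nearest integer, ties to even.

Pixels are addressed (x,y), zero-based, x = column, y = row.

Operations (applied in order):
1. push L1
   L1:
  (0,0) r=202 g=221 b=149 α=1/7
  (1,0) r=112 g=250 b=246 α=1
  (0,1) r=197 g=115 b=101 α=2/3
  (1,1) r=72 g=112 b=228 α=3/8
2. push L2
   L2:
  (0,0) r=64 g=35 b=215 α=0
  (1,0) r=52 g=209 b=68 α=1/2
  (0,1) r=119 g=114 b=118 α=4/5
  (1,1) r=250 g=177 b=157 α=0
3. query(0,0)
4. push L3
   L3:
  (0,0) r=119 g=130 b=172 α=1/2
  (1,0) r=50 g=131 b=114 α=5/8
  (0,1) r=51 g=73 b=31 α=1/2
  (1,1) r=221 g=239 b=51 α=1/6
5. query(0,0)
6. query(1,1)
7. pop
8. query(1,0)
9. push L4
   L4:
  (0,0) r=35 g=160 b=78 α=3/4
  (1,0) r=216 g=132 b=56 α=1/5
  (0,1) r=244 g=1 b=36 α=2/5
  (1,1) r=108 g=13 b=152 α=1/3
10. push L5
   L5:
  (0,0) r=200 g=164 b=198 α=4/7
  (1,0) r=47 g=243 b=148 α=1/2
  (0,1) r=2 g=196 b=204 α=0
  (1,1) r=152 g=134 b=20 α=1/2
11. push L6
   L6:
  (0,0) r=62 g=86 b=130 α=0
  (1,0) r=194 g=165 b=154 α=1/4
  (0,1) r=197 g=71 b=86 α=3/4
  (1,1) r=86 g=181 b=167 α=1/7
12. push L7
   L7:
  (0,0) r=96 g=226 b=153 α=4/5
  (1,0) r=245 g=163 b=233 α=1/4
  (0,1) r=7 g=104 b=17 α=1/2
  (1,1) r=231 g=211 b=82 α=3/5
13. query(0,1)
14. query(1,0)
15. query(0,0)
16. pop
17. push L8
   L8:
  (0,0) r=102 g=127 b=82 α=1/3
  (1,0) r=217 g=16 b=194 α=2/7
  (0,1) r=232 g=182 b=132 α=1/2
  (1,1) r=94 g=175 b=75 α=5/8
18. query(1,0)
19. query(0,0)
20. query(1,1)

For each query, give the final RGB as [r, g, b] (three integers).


(0,0) stack=L1,L2; from [0,0,0]:
L1 α=1/7: [202/7, 221/7, 149/7]
L2 α=0: [202/7, 221/7, 149/7]
→ [29, 32, 21]

(0,0) stack=L1,L2,L3; from [0,0,0]:
+L1 (α=1/7) → [202/7, 221/7, 149/7]
+L2 (α=0) → [202/7, 221/7, 149/7]
+L3 (α=1/2) → [1035/14, 1131/14, 1353/14]
= [74, 81, 97]

query (1,1) [L1,L2,L3] — begin 0,0,0
after L1 α=3/8: [27, 42, 171/2]
after L2 α=0: [27, 42, 171/2]
after L3 α=1/6: [178/3, 449/6, 319/4]
rounded: [59, 75, 80]

query (1,0) [L1,L2] — begin 0,0,0
L1 α=1: [112, 250, 246]
L2 α=1/2: [82, 459/2, 157]
rounded: [82, 230, 157]

query (0,1) [L1,L2,L4,L5,L6,L7] — begin 0,0,0
after L1 α=2/3: [394/3, 230/3, 202/3]
after L2 α=4/5: [1822/15, 1598/15, 1618/15]
after L4 α=2/5: [4262/25, 1608/25, 1978/25]
after L5 α=0: [4262/25, 1608/25, 1978/25]
after L6 α=3/4: [19037/100, 6933/100, 2107/25]
after L7 α=1/2: [19737/200, 17333/200, 1266/25]
rounded: [99, 87, 51]

query (1,0) [L1,L2,L4,L5,L6,L7] — begin 0,0,0
L1 α=1: [112, 250, 246]
L2 α=1/2: [82, 459/2, 157]
L4 α=1/5: [544/5, 210, 684/5]
L5 α=1/2: [779/10, 453/2, 712/5]
L6 α=1/4: [4277/40, 1689/8, 1453/10]
L7 α=1/4: [22631/160, 6371/32, 6689/40]
= [141, 199, 167]

query (0,0) [L1,L2,L4,L5,L6,L7] — begin 0,0,0
L1 α=1/7: [202/7, 221/7, 149/7]
L2 α=0: [202/7, 221/7, 149/7]
L4 α=3/4: [937/28, 3581/28, 1787/28]
L5 α=4/7: [25211/196, 29111/196, 27537/196]
L6 α=0: [25211/196, 29111/196, 27537/196]
L7 α=4/5: [20095/196, 41259/196, 147489/980]
rounded: [103, 211, 150]

(1,0) stack=L1,L2,L4,L5,L6,L8; from [0,0,0]:
after L1 α=1: [112, 250, 246]
after L2 α=1/2: [82, 459/2, 157]
after L4 α=1/5: [544/5, 210, 684/5]
after L5 α=1/2: [779/10, 453/2, 712/5]
after L6 α=1/4: [4277/40, 1689/8, 1453/10]
after L8 α=2/7: [1107/8, 1243/8, 2229/14]
= [138, 155, 159]

at x=0,y=0 over L1,L2,L4,L5,L6,L8:
after L1 α=1/7: [202/7, 221/7, 149/7]
after L2 α=0: [202/7, 221/7, 149/7]
after L4 α=3/4: [937/28, 3581/28, 1787/28]
after L5 α=4/7: [25211/196, 29111/196, 27537/196]
after L6 α=0: [25211/196, 29111/196, 27537/196]
after L8 α=1/3: [35207/294, 41557/294, 35573/294]
= [120, 141, 121]

query (1,1) [L1,L2,L4,L5,L6,L8] — begin 0,0,0
after L1 α=3/8: [27, 42, 171/2]
after L2 α=0: [27, 42, 171/2]
after L4 α=1/3: [54, 97/3, 323/3]
after L5 α=1/2: [103, 499/6, 383/6]
after L6 α=1/7: [704/7, 680/7, 550/7]
after L8 α=5/8: [2701/28, 8165/56, 4275/56]
= [96, 146, 76]
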